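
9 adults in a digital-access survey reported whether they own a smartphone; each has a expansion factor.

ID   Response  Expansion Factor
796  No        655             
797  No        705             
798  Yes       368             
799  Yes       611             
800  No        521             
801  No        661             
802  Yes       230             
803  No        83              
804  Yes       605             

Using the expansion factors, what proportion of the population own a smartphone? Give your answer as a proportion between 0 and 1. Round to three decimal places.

0.409

Sum of weights for 'Yes' = 368 + 611 + 230 + 605 = 1814
Total weight = 655 + 705 + 368 + 611 + 521 + 661 + 230 + 83 + 605 = 4439
Weighted proportion = 1814 / 4439 = 0.4086506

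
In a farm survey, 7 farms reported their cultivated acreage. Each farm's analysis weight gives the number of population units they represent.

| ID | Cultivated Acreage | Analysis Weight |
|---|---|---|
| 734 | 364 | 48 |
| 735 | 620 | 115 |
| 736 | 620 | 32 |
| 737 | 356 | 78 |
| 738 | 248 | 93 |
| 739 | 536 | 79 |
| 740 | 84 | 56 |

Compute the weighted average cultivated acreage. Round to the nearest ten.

Weighted sum = 364×48 + 620×115 + 620×32 + 356×78 + 248×93 + 536×79 + 84×56
  = 17472 + 71300 + 19840 + 27768 + 23064 + 42344 + 4704 = 206492
Sum of weights = 48 + 115 + 32 + 78 + 93 + 79 + 56 = 501
Weighted mean = 206492 / 501 = 412.15968

410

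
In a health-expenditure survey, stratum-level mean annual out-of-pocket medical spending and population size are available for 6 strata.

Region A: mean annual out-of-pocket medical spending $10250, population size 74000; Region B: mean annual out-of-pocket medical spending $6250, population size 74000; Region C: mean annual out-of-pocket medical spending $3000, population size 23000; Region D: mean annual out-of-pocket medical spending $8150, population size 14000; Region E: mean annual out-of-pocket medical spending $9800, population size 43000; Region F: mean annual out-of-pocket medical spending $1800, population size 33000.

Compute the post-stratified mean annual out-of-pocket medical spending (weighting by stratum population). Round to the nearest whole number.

Σ Nₕ·x̄ₕ = 10250×74000 + 6250×74000 + 3000×23000 + 8150×14000 + 9800×43000 + 1800×33000
  = 758500000 + 462500000 + 69000000 + 114100000 + 421400000 + 59400000 = 1884900000
Σ Nₕ = 261000
Overall mean = 1884900000 / 261000 = 7221.8391

7222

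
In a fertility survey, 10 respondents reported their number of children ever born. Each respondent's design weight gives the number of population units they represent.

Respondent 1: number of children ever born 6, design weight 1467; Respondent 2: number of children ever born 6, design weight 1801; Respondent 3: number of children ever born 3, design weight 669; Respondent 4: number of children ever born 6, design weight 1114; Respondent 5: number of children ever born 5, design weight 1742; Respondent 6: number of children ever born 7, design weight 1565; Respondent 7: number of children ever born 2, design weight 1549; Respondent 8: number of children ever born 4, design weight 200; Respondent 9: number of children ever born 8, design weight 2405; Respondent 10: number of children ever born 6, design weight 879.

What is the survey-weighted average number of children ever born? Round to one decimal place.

5.7

Weighted sum = 6×1467 + 6×1801 + 3×669 + 6×1114 + 5×1742 + 7×1565 + 2×1549 + 4×200 + 8×2405 + 6×879
  = 8802 + 10806 + 2007 + 6684 + 8710 + 10955 + 3098 + 800 + 19240 + 5274 = 76376
Sum of weights = 1467 + 1801 + 669 + 1114 + 1742 + 1565 + 1549 + 200 + 2405 + 879 = 13391
Weighted mean = 76376 / 13391 = 5.7035322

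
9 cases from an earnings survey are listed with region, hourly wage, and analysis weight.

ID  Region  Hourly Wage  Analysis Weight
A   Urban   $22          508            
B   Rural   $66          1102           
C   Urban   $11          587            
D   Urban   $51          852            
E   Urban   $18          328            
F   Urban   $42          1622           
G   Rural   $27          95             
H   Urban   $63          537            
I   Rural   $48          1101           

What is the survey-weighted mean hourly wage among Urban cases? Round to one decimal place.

38.1

Urban rows: A, C, D, E, F, H
Weighted sum = 22×508 + 11×587 + 51×852 + 18×328 + 42×1622 + 63×537
  = 168944
Sum of weights = 508 + 587 + 852 + 328 + 1622 + 537 = 4434
Weighted mean = 168944 / 4434 = 38.10194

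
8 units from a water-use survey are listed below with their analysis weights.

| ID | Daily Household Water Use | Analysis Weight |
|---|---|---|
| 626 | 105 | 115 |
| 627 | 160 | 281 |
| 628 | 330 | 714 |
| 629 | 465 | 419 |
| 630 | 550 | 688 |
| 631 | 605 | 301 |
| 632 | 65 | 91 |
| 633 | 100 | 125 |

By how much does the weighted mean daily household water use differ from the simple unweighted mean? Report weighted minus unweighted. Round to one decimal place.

Unweighted sum = 105 + 160 + 330 + 465 + 550 + 605 + 65 + 100 = 2380
Unweighted mean = 2380 / 8 = 297.5
Weighted sum = 105×115 + 160×281 + 330×714 + 465×419 + 550×688 + 605×301 + 65×91 + 100×125
  = 12075 + 44960 + 235620 + 194835 + 378400 + 182105 + 5915 + 12500 = 1066410
Sum of weights = 115 + 281 + 714 + 419 + 688 + 301 + 91 + 125 = 2734
Weighted mean = 1066410 / 2734 = 390.05486
Difference (weighted minus unweighted) = 92.554865

92.6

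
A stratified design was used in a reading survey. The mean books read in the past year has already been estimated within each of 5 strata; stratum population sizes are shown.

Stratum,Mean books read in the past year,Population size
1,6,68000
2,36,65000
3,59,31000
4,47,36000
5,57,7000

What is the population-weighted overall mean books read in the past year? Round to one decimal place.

32.2

Σ Nₕ·x̄ₕ = 6668000
Σ Nₕ = 68000 + 65000 + 31000 + 36000 + 7000 = 207000
Overall mean = 6668000 / 207000 = 32.21256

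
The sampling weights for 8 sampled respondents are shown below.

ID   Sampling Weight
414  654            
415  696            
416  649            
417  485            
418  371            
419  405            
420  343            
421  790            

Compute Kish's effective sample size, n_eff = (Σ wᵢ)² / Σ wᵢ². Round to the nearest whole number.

7

Σ wᵢ = 654 + 696 + 649 + 485 + 371 + 405 + 343 + 790 = 4393
Σ wᵢ² = 427716 + 484416 + 421201 + 235225 + 137641 + 164025 + 117649 + 624100 = 2611973
n_eff = 4393² / 2611973 = 19298449 / 2611973 = 7.3884565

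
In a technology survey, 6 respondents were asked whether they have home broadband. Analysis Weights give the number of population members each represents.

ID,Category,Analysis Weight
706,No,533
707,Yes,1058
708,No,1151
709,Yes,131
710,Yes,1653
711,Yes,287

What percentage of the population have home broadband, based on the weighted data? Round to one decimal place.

65.0

Sum of weights for 'Yes' = 1058 + 131 + 1653 + 287 = 3129
Total weight = 4813
Weighted proportion = 3129 / 4813 = 0.65011427 → 65.011427%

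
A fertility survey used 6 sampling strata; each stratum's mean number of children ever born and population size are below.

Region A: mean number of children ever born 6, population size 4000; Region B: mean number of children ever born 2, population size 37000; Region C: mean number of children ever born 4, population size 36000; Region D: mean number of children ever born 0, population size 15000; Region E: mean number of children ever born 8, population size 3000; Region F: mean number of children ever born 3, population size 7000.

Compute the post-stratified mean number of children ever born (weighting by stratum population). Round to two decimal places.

2.81

Σ Nₕ·x̄ₕ = 6×4000 + 2×37000 + 4×36000 + 0×15000 + 8×3000 + 3×7000
  = 24000 + 74000 + 144000 + 0 + 24000 + 21000 = 287000
Σ Nₕ = 4000 + 37000 + 36000 + 15000 + 3000 + 7000 = 102000
Overall mean = 287000 / 102000 = 2.8137255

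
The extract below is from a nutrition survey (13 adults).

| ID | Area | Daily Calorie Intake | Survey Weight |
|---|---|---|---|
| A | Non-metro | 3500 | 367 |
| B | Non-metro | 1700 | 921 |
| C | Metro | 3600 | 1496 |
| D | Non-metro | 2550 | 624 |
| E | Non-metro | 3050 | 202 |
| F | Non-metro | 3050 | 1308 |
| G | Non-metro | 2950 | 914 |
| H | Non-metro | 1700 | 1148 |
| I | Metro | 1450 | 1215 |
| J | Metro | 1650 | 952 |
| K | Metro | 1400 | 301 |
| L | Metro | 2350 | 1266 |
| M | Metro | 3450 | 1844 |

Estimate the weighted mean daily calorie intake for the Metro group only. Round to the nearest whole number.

Metro rows: C, I, J, K, L, M
Weighted sum = 18476450
Sum of weights = 1496 + 1215 + 952 + 301 + 1266 + 1844 = 7074
Weighted mean = 18476450 / 7074 = 2611.8815

2612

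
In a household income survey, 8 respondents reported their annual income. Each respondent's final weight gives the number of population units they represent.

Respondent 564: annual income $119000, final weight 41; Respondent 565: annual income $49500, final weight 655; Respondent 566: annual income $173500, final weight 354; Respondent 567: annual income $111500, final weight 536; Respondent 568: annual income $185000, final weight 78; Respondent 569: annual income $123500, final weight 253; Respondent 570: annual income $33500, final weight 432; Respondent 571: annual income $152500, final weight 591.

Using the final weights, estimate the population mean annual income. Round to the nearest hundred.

Weighted sum = 308759500
Sum of weights = 41 + 655 + 354 + 536 + 78 + 253 + 432 + 591 = 2940
Weighted mean = 308759500 / 2940 = 105020.24

105000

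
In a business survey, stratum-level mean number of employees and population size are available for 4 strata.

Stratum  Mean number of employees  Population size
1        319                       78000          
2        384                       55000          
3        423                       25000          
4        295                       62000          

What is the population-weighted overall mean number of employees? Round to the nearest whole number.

340

Σ Nₕ·x̄ₕ = 319×78000 + 384×55000 + 423×25000 + 295×62000
  = 24882000 + 21120000 + 10575000 + 18290000 = 74867000
Σ Nₕ = 220000
Overall mean = 74867000 / 220000 = 340.30455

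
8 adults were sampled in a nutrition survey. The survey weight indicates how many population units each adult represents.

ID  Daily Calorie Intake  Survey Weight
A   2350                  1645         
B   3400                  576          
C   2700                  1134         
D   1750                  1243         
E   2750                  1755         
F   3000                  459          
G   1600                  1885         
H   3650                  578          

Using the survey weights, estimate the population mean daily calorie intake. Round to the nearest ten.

Weighted sum = 2350×1645 + 3400×576 + 2700×1134 + 1750×1243 + 2750×1755 + 3000×459 + 1600×1885 + 3650×578
  = 3865750 + 1958400 + 3061800 + 2175250 + 4826250 + 1377000 + 3016000 + 2109700 = 22390150
Sum of weights = 9275
Weighted mean = 22390150 / 9275 = 2414.0323

2410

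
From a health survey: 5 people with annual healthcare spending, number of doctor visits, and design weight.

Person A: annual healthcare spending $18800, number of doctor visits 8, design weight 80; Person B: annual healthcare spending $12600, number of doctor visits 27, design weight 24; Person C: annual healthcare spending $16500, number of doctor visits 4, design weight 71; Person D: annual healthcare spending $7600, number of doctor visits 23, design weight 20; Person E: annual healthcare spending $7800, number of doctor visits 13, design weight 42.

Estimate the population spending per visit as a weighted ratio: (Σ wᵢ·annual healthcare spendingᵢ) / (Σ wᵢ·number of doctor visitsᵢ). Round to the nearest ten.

Σ wᵢ·y = 18800×80 + 12600×24 + 16500×71 + 7600×20 + 7800×42
  = 1504000 + 302400 + 1171500 + 152000 + 327600 = 3457500
Σ wᵢ·x = 8×80 + 27×24 + 4×71 + 23×20 + 13×42
  = 640 + 648 + 284 + 460 + 546 = 2578
Ratio = 3457500 / 2578 = 1341.1559

1340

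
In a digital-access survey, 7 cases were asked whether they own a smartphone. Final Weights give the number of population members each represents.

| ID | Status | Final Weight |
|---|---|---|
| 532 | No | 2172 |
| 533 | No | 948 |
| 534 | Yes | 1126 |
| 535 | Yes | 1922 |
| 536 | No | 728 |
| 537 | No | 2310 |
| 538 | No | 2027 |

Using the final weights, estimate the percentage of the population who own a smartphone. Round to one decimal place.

27.1

Sum of weights for 'Yes' = 1126 + 1922 = 3048
Total weight = 2172 + 948 + 1126 + 1922 + 728 + 2310 + 2027 = 11233
Weighted proportion = 3048 / 11233 = 0.27134336 → 27.134336%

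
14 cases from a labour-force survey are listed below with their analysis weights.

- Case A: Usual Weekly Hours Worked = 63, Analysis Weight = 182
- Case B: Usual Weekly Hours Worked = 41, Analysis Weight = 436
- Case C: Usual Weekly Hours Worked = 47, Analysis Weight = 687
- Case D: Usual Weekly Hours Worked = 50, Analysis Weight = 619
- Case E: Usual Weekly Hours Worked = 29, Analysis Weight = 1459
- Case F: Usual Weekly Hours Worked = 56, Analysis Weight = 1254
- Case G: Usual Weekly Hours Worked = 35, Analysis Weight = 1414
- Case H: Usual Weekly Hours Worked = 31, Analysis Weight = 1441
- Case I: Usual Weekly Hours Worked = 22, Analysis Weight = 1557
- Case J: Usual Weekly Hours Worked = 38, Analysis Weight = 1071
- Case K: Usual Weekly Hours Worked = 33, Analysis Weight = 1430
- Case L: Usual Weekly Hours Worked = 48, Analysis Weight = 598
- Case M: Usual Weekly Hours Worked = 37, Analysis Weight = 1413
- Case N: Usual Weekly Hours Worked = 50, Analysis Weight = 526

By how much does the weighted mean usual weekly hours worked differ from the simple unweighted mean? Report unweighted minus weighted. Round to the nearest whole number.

4

Unweighted sum = 580
Unweighted mean = 580 / 14 = 41.428571
Weighted sum = 528704
Sum of weights = 14087
Weighted mean = 528704 / 14087 = 37.531341
Difference (unweighted minus weighted) = 3.8972305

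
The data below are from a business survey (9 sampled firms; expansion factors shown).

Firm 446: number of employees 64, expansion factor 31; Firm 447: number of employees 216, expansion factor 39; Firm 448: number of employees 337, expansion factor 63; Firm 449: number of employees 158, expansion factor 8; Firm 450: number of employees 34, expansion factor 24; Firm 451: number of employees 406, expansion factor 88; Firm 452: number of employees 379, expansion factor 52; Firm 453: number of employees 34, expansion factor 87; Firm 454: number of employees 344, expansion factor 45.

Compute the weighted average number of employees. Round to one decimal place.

Weighted sum = 64×31 + 216×39 + 337×63 + 158×8 + 34×24 + 406×88 + 379×52 + 34×87 + 344×45
  = 1984 + 8424 + 21231 + 1264 + 816 + 35728 + 19708 + 2958 + 15480 = 107593
Sum of weights = 31 + 39 + 63 + 8 + 24 + 88 + 52 + 87 + 45 = 437
Weighted mean = 107593 / 437 = 246.20824

246.2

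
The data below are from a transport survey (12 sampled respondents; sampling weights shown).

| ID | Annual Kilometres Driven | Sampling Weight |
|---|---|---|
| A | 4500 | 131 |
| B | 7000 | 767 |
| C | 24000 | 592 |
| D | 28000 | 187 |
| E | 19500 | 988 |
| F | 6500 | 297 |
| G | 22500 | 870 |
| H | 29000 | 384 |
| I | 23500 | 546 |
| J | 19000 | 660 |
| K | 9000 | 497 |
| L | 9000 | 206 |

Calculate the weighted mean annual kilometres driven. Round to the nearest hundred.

Weighted sum = 4500×131 + 7000×767 + 24000×592 + 28000×187 + 19500×988 + 6500×297 + 22500×870 + 29000×384 + 23500×546 + 19000×660 + 9000×497 + 9000×206
  = 109008000
Sum of weights = 131 + 767 + 592 + 187 + 988 + 297 + 870 + 384 + 546 + 660 + 497 + 206 = 6125
Weighted mean = 109008000 / 6125 = 17797.224

17800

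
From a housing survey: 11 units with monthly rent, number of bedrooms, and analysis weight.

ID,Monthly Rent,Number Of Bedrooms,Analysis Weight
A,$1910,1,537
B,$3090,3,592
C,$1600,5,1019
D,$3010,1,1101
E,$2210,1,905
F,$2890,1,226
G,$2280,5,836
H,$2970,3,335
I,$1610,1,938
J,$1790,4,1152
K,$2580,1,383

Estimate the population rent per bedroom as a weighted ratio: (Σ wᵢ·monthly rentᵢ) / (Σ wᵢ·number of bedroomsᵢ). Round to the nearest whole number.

Σ wᵢ·y = 1910×537 + 3090×592 + 1600×1019 + 3010×1101 + 2210×905 + 2890×226 + 2280×836 + 2970×335 + 1610×938 + 1790×1152 + 2580×383
  = 1025670 + 1829280 + 1630400 + 3314010 + 2000050 + 653140 + 1906080 + 994950 + 1510180 + 2062080 + 988140 = 17913980
Σ wᵢ·x = 1×537 + 3×592 + 5×1019 + 1×1101 + 1×905 + 1×226 + 5×836 + 3×335 + 1×938 + 4×1152 + 1×383
  = 537 + 1776 + 5095 + 1101 + 905 + 226 + 4180 + 1005 + 938 + 4608 + 383 = 20754
Ratio = 17913980 / 20754 = 863.15795

863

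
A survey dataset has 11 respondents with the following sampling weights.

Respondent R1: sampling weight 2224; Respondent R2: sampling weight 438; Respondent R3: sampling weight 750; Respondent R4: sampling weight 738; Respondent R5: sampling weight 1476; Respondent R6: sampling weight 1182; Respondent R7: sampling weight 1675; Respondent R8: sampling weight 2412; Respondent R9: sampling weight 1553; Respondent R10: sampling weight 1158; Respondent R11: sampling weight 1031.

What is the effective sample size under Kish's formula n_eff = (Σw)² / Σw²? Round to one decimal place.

Σ wᵢ = 14637
Σ wᵢ² = 23259967
n_eff = 14637² / 23259967 = 214241769 / 23259967 = 9.2107512

9.2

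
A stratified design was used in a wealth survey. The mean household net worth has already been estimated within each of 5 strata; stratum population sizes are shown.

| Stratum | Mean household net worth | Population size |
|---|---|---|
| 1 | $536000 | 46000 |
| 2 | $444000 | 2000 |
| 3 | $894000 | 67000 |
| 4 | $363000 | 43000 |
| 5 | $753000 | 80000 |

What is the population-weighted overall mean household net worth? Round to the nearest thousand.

678000

Σ Nₕ·x̄ₕ = 536000×46000 + 444000×2000 + 894000×67000 + 363000×43000 + 753000×80000
  = 24656000000 + 888000000 + 59898000000 + 15609000000 + 60240000000 = 161291000000
Σ Nₕ = 46000 + 2000 + 67000 + 43000 + 80000 = 238000
Overall mean = 161291000000 / 238000 = 677693.28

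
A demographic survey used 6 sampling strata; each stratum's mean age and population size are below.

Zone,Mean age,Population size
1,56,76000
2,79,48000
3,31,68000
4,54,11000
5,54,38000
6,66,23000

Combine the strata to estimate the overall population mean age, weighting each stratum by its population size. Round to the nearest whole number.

54

Σ Nₕ·x̄ₕ = 56×76000 + 79×48000 + 31×68000 + 54×11000 + 54×38000 + 66×23000
  = 4256000 + 3792000 + 2108000 + 594000 + 2052000 + 1518000 = 14320000
Σ Nₕ = 264000
Overall mean = 14320000 / 264000 = 54.242424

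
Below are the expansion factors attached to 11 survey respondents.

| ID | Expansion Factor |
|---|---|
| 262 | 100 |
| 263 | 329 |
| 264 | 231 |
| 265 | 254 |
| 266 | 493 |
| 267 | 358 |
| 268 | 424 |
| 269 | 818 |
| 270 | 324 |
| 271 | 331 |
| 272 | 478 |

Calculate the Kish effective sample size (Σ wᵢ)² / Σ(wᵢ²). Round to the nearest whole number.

9

Σ wᵢ = 100 + 329 + 231 + 254 + 493 + 358 + 424 + 818 + 324 + 331 + 478 = 4140
Σ wᵢ² = 1899252
n_eff = 4140² / 1899252 = 17139600 / 1899252 = 9.0243949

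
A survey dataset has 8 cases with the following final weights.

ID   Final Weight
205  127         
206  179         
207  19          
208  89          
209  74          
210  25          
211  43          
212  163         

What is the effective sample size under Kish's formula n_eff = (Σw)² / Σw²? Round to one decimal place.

Σ wᵢ = 127 + 179 + 19 + 89 + 74 + 25 + 43 + 163 = 719
Σ wᵢ² = 16129 + 32041 + 361 + 7921 + 5476 + 625 + 1849 + 26569 = 90971
n_eff = 719² / 90971 = 516961 / 90971 = 5.6827011

5.7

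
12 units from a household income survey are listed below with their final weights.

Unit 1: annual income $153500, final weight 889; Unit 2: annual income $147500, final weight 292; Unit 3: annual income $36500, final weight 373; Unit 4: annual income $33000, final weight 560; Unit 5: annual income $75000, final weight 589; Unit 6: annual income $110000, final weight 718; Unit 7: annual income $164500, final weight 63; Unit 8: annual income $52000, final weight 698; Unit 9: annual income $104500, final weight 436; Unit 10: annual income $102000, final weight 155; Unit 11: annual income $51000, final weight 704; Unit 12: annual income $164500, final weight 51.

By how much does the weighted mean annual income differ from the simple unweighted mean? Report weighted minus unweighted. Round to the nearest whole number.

Unweighted sum = 153500 + 147500 + 36500 + 33000 + 75000 + 110000 + 164500 + 52000 + 104500 + 102000 + 51000 + 164500 = 1194000
Unweighted mean = 1194000 / 12 = 99500
Weighted sum = 153500×889 + 147500×292 + 36500×373 + 33000×560 + 75000×589 + 110000×718 + 164500×63 + 52000×698 + 104500×436 + 102000×155 + 51000×704 + 164500×51
  = 136461500 + 43070000 + 13614500 + 18480000 + 44175000 + 78980000 + 10363500 + 36296000 + 45562000 + 15810000 + 35904000 + 8389500 = 487106000
Sum of weights = 889 + 292 + 373 + 560 + 589 + 718 + 63 + 698 + 436 + 155 + 704 + 51 = 5528
Weighted mean = 487106000 / 5528 = 88116.136
Difference (weighted minus unweighted) = -11383.864

-11384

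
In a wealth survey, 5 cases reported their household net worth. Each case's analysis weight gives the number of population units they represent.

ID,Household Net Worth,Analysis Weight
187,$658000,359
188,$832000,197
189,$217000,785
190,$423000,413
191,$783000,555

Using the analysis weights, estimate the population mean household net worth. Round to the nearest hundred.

Weighted sum = 658000×359 + 832000×197 + 217000×785 + 423000×413 + 783000×555
  = 236222000 + 163904000 + 170345000 + 174699000 + 434565000 = 1179735000
Sum of weights = 359 + 197 + 785 + 413 + 555 = 2309
Weighted mean = 1179735000 / 2309 = 510928.97

510900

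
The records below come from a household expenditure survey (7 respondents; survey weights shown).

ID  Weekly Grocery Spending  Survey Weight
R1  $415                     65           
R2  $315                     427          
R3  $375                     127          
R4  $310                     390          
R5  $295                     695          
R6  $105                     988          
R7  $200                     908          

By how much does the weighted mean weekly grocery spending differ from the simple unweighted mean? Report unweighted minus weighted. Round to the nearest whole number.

60

Unweighted sum = 415 + 315 + 375 + 310 + 295 + 105 + 200 = 2015
Unweighted mean = 2015 / 7 = 287.85714
Weighted sum = 820370
Sum of weights = 65 + 427 + 127 + 390 + 695 + 988 + 908 = 3600
Weighted mean = 820370 / 3600 = 227.88056
Difference (unweighted minus weighted) = 59.976587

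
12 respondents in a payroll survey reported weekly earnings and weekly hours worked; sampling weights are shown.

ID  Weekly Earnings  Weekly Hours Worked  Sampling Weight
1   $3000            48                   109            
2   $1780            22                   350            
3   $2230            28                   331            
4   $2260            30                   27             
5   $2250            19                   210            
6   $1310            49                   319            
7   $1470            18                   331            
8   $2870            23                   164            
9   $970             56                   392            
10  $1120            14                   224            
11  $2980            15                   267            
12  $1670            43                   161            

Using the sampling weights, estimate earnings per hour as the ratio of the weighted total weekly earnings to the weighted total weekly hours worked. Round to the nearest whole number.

Σ wᵢ·y = 3000×109 + 1780×350 + 2230×331 + 2260×27 + 2250×210 + 1310×319 + 1470×331 + 2870×164 + 970×392 + 1120×224 + 2980×267 + 1670×161
  = 327000 + 623000 + 738130 + 61020 + 472500 + 417890 + 486570 + 470680 + 380240 + 250880 + 795660 + 268870 = 5292440
Σ wᵢ·x = 48×109 + 22×350 + 28×331 + 30×27 + 19×210 + 49×319 + 18×331 + 23×164 + 56×392 + 14×224 + 15×267 + 43×161
  = 5232 + 7700 + 9268 + 810 + 3990 + 15631 + 5958 + 3772 + 21952 + 3136 + 4005 + 6923 = 88377
Ratio = 5292440 / 88377 = 59.884812

60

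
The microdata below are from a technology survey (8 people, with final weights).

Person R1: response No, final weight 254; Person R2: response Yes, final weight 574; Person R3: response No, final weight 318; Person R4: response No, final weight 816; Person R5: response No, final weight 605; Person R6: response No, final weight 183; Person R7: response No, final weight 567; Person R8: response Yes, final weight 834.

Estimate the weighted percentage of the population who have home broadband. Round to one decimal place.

Sum of weights for 'Yes' = 574 + 834 = 1408
Total weight = 254 + 574 + 318 + 816 + 605 + 183 + 567 + 834 = 4151
Weighted proportion = 1408 / 4151 = 0.33919537 → 33.919537%

33.9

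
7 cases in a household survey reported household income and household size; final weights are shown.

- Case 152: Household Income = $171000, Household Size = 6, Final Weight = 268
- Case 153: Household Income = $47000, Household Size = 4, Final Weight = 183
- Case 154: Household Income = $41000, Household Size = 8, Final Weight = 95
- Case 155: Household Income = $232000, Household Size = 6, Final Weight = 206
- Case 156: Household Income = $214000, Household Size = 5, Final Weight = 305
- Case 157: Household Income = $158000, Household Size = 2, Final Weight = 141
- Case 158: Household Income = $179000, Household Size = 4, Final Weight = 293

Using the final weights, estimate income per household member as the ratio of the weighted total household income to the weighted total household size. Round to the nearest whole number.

33645

Σ wᵢ·y = 246111000
Σ wᵢ·x = 6×268 + 4×183 + 8×95 + 6×206 + 5×305 + 2×141 + 4×293
  = 1608 + 732 + 760 + 1236 + 1525 + 282 + 1172 = 7315
Ratio = 246111000 / 7315 = 33644.703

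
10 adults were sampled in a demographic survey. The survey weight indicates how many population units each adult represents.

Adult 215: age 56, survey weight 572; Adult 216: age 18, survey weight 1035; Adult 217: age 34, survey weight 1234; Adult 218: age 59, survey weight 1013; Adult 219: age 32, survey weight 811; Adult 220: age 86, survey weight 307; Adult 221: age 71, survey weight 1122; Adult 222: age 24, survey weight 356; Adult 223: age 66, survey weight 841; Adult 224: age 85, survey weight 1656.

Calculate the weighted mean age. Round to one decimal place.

Weighted sum = 56×572 + 18×1035 + 34×1234 + 59×1013 + 32×811 + 86×307 + 71×1122 + 24×356 + 66×841 + 85×1656
  = 32032 + 18630 + 41956 + 59767 + 25952 + 26402 + 79662 + 8544 + 55506 + 140760 = 489211
Sum of weights = 8947
Weighted mean = 489211 / 8947 = 54.678775

54.7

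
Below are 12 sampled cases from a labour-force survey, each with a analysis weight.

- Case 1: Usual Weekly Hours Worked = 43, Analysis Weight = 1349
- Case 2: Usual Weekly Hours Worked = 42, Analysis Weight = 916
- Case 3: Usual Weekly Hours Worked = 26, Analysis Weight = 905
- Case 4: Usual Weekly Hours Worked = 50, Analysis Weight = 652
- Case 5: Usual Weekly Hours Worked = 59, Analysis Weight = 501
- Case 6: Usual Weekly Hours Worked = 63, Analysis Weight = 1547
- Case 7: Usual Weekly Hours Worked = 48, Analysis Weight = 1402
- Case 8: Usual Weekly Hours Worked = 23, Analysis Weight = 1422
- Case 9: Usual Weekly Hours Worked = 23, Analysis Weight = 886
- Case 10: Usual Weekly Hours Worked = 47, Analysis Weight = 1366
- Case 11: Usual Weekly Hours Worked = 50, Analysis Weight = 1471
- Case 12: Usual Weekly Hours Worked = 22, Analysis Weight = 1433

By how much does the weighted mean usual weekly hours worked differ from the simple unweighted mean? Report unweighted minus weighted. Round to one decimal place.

Unweighted sum = 43 + 42 + 26 + 50 + 59 + 63 + 48 + 23 + 23 + 47 + 50 + 22 = 496
Unweighted mean = 496 / 12 = 41.333333
Weighted sum = 43×1349 + 42×916 + 26×905 + 50×652 + 59×501 + 63×1547 + 48×1402 + 23×1422 + 23×886 + 47×1366 + 50×1471 + 22×1433
  = 569287
Sum of weights = 1349 + 916 + 905 + 652 + 501 + 1547 + 1402 + 1422 + 886 + 1366 + 1471 + 1433 = 13850
Weighted mean = 569287 / 13850 = 41.103755
Difference (unweighted minus weighted) = 0.22957882

0.2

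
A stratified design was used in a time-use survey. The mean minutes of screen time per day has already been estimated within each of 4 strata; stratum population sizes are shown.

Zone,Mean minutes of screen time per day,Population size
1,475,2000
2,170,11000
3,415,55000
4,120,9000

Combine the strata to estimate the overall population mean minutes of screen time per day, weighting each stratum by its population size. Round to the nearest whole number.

Σ Nₕ·x̄ₕ = 475×2000 + 170×11000 + 415×55000 + 120×9000
  = 26725000
Σ Nₕ = 77000
Overall mean = 26725000 / 77000 = 347.07792

347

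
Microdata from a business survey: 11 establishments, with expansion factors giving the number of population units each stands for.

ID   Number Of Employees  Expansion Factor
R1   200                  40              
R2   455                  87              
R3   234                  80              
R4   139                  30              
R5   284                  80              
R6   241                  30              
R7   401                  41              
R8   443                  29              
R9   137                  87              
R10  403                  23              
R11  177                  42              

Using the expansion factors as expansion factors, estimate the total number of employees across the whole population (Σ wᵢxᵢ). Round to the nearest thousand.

158000

Weighted total = 200×40 + 455×87 + 234×80 + 139×30 + 284×80 + 241×30 + 401×41 + 443×29 + 137×87 + 403×23 + 177×42
  = 158335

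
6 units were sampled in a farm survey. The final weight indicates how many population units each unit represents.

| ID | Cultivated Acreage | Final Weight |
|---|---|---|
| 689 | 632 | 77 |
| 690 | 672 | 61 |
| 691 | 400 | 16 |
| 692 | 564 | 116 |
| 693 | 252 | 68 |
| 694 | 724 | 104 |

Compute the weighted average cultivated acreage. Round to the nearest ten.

570

Weighted sum = 253912
Sum of weights = 77 + 61 + 16 + 116 + 68 + 104 = 442
Weighted mean = 253912 / 442 = 574.46154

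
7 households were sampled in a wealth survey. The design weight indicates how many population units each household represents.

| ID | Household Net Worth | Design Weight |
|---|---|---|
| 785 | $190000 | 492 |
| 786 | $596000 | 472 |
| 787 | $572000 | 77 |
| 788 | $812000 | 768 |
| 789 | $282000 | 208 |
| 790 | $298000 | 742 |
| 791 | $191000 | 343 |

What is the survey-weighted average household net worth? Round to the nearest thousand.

Weighted sum = 190000×492 + 596000×472 + 572000×77 + 812000×768 + 282000×208 + 298000×742 + 191000×343
  = 93480000 + 281312000 + 44044000 + 623616000 + 58656000 + 221116000 + 65513000 = 1387737000
Sum of weights = 492 + 472 + 77 + 768 + 208 + 742 + 343 = 3102
Weighted mean = 1387737000 / 3102 = 447368.47

447000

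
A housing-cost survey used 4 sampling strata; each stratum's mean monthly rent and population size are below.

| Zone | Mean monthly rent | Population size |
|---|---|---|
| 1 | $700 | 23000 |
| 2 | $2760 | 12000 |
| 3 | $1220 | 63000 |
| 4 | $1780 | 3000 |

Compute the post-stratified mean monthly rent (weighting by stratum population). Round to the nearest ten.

Σ Nₕ·x̄ₕ = 700×23000 + 2760×12000 + 1220×63000 + 1780×3000
  = 16100000 + 33120000 + 76860000 + 5340000 = 131420000
Σ Nₕ = 23000 + 12000 + 63000 + 3000 = 101000
Overall mean = 131420000 / 101000 = 1301.1881

1300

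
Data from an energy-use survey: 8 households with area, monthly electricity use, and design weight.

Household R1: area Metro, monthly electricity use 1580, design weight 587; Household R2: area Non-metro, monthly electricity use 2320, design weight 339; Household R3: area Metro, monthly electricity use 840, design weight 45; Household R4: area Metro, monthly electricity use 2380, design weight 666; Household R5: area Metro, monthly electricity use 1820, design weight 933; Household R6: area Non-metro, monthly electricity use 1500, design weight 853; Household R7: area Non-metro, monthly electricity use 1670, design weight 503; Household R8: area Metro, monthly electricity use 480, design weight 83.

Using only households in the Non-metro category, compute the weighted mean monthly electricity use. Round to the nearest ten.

1710

Non-metro rows: R2, R6, R7
Weighted sum = 2320×339 + 1500×853 + 1670×503
  = 2905990
Sum of weights = 339 + 853 + 503 = 1695
Weighted mean = 2905990 / 1695 = 1714.4484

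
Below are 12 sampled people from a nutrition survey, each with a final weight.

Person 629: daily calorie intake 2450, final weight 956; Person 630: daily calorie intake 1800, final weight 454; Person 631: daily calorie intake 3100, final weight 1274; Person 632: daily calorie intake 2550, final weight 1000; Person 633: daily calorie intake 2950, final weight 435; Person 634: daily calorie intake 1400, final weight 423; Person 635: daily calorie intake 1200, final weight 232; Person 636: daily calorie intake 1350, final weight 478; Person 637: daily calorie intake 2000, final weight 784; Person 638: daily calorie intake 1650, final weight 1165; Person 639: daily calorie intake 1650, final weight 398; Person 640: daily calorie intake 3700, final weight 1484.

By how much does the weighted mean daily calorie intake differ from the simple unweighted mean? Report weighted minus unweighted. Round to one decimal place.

Unweighted sum = 2450 + 1800 + 3100 + 2550 + 2950 + 1400 + 1200 + 1350 + 2000 + 1650 + 1650 + 3700 = 25800
Unweighted mean = 25800 / 12 = 2150
Weighted sum = 2450×956 + 1800×454 + 3100×1274 + 2550×1000 + 2950×435 + 1400×423 + 1200×232 + 1350×478 + 2000×784 + 1650×1165 + 1650×398 + 3700×1484
  = 22095700
Sum of weights = 956 + 454 + 1274 + 1000 + 435 + 423 + 232 + 478 + 784 + 1165 + 398 + 1484 = 9083
Weighted mean = 22095700 / 9083 = 2432.6434
Difference (weighted minus unweighted) = 282.6434

282.6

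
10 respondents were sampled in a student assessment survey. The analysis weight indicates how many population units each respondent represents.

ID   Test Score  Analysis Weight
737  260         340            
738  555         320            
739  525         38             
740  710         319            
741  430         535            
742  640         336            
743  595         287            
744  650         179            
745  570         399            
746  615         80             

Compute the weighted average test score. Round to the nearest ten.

540

Weighted sum = 260×340 + 555×320 + 525×38 + 710×319 + 430×535 + 640×336 + 595×287 + 650×179 + 570×399 + 615×80
  = 88400 + 177600 + 19950 + 226490 + 230050 + 215040 + 170765 + 116350 + 227430 + 49200 = 1521275
Sum of weights = 2833
Weighted mean = 1521275 / 2833 = 536.98376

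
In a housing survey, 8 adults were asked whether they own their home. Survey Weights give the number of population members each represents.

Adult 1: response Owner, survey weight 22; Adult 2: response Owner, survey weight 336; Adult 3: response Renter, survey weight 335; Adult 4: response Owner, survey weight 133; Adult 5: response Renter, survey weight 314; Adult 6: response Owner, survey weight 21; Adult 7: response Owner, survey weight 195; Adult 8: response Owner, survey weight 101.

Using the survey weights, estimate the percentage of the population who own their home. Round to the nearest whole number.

Sum of weights for 'Owner' = 22 + 336 + 133 + 21 + 195 + 101 = 808
Total weight = 22 + 336 + 335 + 133 + 314 + 21 + 195 + 101 = 1457
Weighted proportion = 808 / 1457 = 0.55456417 → 55.456417%

55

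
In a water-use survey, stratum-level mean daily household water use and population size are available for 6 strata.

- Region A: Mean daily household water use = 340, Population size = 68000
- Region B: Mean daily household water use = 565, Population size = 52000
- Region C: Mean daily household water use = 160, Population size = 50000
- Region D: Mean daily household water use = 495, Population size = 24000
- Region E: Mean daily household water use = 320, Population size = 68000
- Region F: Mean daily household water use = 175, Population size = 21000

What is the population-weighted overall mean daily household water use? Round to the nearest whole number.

Σ Nₕ·x̄ₕ = 340×68000 + 565×52000 + 160×50000 + 495×24000 + 320×68000 + 175×21000
  = 23120000 + 29380000 + 8000000 + 11880000 + 21760000 + 3675000 = 97815000
Σ Nₕ = 68000 + 52000 + 50000 + 24000 + 68000 + 21000 = 283000
Overall mean = 97815000 / 283000 = 345.63604

346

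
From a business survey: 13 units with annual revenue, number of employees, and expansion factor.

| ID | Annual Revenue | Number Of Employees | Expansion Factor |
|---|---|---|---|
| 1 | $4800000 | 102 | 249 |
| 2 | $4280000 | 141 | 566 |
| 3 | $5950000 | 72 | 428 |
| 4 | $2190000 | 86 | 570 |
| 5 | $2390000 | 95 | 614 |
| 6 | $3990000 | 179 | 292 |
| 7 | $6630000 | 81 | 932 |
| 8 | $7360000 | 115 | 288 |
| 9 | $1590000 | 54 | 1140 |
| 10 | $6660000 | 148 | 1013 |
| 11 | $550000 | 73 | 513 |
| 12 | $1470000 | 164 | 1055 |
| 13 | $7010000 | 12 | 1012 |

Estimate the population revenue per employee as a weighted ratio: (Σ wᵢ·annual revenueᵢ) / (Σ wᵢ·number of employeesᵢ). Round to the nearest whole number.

42739

Σ wᵢ·y = 35830260000
Σ wᵢ·x = 838347
Ratio = 35830260000 / 838347 = 42739.176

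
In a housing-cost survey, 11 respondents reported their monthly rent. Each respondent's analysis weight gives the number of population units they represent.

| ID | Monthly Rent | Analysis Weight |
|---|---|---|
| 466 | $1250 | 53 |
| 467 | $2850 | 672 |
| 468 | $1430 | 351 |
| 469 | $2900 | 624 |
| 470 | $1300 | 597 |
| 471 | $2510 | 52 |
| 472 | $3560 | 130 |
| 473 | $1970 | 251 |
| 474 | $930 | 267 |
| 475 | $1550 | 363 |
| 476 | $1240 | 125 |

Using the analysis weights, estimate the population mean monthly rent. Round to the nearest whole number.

Weighted sum = 1250×53 + 2850×672 + 1430×351 + 2900×624 + 1300×597 + 2510×52 + 3560×130 + 1970×251 + 930×267 + 1550×363 + 1240×125
  = 66250 + 1915200 + 501930 + 1809600 + 776100 + 130520 + 462800 + 494470 + 248310 + 562650 + 155000 = 7122830
Sum of weights = 53 + 672 + 351 + 624 + 597 + 52 + 130 + 251 + 267 + 363 + 125 = 3485
Weighted mean = 7122830 / 3485 = 2043.8537

2044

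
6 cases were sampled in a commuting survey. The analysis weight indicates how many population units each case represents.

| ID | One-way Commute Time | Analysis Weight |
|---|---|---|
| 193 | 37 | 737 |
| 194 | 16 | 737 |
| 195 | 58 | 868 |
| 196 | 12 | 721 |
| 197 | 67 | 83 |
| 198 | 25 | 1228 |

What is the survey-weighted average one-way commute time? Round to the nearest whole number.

Weighted sum = 37×737 + 16×737 + 58×868 + 12×721 + 67×83 + 25×1228
  = 134318
Sum of weights = 737 + 737 + 868 + 721 + 83 + 1228 = 4374
Weighted mean = 134318 / 4374 = 30.708276

31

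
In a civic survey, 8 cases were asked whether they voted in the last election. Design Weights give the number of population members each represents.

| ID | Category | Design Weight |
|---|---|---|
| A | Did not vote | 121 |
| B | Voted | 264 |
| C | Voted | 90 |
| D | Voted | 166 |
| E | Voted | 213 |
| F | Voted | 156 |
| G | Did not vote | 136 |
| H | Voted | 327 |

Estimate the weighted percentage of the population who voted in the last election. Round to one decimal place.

82.6

Sum of weights for 'Voted' = 264 + 90 + 166 + 213 + 156 + 327 = 1216
Total weight = 121 + 264 + 90 + 166 + 213 + 156 + 136 + 327 = 1473
Weighted proportion = 1216 / 1473 = 0.82552614 → 82.552614%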